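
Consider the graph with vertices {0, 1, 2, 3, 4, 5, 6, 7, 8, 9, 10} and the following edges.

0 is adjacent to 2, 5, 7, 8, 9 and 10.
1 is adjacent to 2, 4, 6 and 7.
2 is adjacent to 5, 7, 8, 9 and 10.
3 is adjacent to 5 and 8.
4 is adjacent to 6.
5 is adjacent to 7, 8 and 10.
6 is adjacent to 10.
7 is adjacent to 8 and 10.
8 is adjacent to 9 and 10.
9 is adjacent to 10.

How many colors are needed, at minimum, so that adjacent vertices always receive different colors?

0, 2, 5, 7, 8, 10 are mutually adjacent (a clique of size 6), so at least 6 colors are needed.
One proper 6-coloring: 0=d, 1=a, 2=b, 3=a, 4=c, 5=f, 6=b, 7=e, 8=c, 9=e, 10=a. Each edge has distinct colors on its endpoints.

6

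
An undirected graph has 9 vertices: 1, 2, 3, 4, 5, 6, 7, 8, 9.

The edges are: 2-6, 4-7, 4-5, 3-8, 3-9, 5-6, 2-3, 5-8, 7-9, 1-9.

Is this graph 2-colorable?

The cycle 2-6-5-8-3-2 has odd length 5, so it cannot be 2-colored; at least 3 colors are needed.
So 2 colors are not enough.

No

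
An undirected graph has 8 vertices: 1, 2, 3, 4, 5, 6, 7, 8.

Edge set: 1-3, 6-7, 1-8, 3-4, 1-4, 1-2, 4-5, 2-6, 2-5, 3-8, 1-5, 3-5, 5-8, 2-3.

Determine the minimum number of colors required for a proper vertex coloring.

1, 2, 3, 5 are mutually adjacent (a clique of size 4), so at least 4 colors are needed.
4 colors suffice: 1=green, 2=yellow, 3=red, 4=yellow, 5=blue, 6=red, 7=blue, 8=yellow. Each edge has distinct colors on its endpoints.

4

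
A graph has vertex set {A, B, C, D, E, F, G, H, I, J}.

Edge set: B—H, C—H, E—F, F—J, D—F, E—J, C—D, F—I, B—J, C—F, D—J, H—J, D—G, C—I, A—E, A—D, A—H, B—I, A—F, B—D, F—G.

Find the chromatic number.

D, F, G are mutually adjacent, so at least 3 colors are needed.
3 colors suffice: color 1 → {B, F}; color 2 → {D, E, H, I}; color 3 → {A, C, G, J}. No two adjacent vertices share a color.

3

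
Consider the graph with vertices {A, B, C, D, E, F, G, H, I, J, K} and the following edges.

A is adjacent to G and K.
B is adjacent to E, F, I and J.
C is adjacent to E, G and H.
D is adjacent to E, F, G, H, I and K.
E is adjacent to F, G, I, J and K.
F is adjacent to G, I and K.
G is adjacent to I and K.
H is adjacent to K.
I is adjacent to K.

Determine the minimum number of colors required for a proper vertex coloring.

6

D, E, F, G, I, K form a clique, so at least 6 colors are needed.
6 colors suffice: color 1 → {A, E, H}; color 2 → {B, C, K}; color 3 → {G, J}; color 4 → {F}; color 5 → {I}; color 6 → {D}. No two adjacent vertices share a color.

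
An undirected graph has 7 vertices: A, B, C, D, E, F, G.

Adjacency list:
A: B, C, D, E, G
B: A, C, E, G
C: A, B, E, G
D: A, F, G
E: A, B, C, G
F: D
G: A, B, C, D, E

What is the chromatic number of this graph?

A, B, C, E, G are mutually adjacent (a clique of size 5), so at least 5 colors are needed.
5 colors suffice: color 1 → {A, F}; color 2 → {G}; color 3 → {D, E}; color 4 → {C}; color 5 → {B}. Each edge has distinct colors on its endpoints.

5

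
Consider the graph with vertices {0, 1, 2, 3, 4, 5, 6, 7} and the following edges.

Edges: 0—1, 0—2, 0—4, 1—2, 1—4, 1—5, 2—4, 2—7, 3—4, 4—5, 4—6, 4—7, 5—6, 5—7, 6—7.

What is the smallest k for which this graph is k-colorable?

0, 1, 2, 4 are pairwise adjacent (a clique of size 4), so at least 4 colors are needed.
4 colors suffice: 0=yellow, 1=blue, 2=green, 3=blue, 4=red, 5=green, 6=yellow, 7=blue. Each edge has distinct colors on its endpoints.

4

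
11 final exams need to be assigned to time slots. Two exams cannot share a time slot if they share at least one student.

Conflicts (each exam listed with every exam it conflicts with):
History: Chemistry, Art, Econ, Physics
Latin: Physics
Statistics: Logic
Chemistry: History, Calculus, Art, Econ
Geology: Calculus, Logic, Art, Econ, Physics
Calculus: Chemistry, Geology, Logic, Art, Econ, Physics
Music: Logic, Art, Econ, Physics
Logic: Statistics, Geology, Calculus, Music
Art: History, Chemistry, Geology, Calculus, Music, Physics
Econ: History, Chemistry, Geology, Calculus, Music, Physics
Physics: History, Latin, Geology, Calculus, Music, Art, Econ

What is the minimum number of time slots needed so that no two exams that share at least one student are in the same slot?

Geology, Calculus, Econ, Physics all conflict with each other, so at least 4 time slots are needed.
A valid assignment using 4 time slots: History=2, Latin=2, Statistics=2, Chemistry=1, Geology=4, Calculus=2, Music=2, Logic=1, Art=3, Econ=3, Physics=1. No two conflicting exams share a time slot.

4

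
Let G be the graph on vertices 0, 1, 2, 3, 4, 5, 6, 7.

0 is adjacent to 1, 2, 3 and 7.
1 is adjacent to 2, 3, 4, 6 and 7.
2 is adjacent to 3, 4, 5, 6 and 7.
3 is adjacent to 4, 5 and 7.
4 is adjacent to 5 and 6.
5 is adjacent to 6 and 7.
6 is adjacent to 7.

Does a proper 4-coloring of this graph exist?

No

0, 1, 2, 3, 7 are pairwise adjacent (a clique of size 5), so at least 5 colors are needed.
So 4 colors are not enough.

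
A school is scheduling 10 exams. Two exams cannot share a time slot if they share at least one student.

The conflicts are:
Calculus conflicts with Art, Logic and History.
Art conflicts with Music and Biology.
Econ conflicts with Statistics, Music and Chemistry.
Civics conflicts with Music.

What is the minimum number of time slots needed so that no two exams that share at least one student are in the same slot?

Calculus and History conflict, so at least 2 time slots are needed.
2 time slots suffice: time slot 1 → {Calculus, Statistics, Music, Biology, Chemistry}; time slot 2 → {Art, Econ, Logic, Civics, History}. No two conflicting exams share a time slot.

2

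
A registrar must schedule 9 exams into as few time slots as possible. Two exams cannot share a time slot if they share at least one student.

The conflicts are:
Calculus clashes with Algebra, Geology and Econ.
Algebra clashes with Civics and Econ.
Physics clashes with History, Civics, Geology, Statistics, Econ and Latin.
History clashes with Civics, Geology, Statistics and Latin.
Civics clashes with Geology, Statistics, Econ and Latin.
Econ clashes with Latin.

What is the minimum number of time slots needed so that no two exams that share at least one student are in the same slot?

4

Physics, History, Civics, Geology are mutually in conflict, so at least 4 time slots are needed.
Using 4 time slots: Calculus=1, Algebra=2, Physics=2, History=3, Civics=1, Geology=4, Statistics=4, Econ=3, Latin=4. No two conflicting exams share a time slot.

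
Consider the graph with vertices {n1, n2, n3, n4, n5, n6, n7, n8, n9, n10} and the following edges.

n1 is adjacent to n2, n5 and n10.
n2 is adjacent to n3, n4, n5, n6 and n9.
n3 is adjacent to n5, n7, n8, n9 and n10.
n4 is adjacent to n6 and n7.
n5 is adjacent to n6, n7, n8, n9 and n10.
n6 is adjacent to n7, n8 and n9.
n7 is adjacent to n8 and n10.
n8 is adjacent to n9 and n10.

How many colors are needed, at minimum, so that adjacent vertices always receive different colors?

5

n3, n5, n7, n8, n10 are pairwise adjacent (a clique of size 5), so at least 5 colors are needed.
One proper 5-coloring: n1=2, n2=3, n3=2, n4=1, n5=1, n6=2, n7=3, n8=4, n9=5, n10=5. Each edge has distinct colors on its endpoints.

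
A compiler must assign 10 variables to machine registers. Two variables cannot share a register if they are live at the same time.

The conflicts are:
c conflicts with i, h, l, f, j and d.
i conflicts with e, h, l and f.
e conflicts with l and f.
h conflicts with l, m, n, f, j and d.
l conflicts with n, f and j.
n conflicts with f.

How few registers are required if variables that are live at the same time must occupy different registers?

5

c, i, h, l, f pairwise conflict, so at least 5 registers are needed.
Using 5 registers: c=3, i=5, e=1, h=1, l=2, m=2, n=3, f=4, j=4, d=2. No two conflicting variables share a register.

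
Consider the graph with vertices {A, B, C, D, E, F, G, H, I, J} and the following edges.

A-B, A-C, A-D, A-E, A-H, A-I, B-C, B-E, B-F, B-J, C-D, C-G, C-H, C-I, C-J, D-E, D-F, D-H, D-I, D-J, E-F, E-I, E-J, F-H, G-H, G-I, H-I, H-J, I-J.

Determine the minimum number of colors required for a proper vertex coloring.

A, C, D, H, I are mutually adjacent (a clique of size 5), so at least 5 colors are needed.
5 colors suffice: color 1 → {E, H}; color 2 → {B, D, G}; color 3 → {F, I}; color 4 → {C}; color 5 → {A, J}. Every edge joins two different colors.

5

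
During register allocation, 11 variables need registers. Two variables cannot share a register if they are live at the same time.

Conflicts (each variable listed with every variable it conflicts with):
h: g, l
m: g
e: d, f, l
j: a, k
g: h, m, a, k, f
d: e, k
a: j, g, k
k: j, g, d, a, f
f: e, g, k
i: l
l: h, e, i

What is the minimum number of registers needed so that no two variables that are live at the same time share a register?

3

g, k, f are mutually in conflict, so at least 3 registers are needed.
Using 3 registers: h=2, m=2, e=2, j=1, g=1, d=1, a=3, k=2, f=3, i=2, l=1. No two conflicting variables share a register.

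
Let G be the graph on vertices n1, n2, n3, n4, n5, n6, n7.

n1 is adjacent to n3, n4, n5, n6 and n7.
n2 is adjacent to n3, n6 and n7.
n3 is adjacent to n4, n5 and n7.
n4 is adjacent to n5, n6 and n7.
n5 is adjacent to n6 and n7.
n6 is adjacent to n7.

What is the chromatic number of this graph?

n1, n3, n4, n5, n7 are mutually adjacent (a clique of size 5), so at least 5 colors are needed.
A valid assignment using 5 colors: n1=4, n2=2, n3=3, n4=5, n5=2, n6=3, n7=1. No two adjacent vertices share a color.

5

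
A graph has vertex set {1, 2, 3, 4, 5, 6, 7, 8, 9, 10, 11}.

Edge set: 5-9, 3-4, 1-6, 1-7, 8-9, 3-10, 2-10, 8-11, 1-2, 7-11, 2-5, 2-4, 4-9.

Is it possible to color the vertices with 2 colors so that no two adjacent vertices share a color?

No

The cycle 9-8-11-7-1-2-4-9 has odd length 7, so it cannot be 2-colored; at least 3 colors are needed.
So 2 colors are not enough.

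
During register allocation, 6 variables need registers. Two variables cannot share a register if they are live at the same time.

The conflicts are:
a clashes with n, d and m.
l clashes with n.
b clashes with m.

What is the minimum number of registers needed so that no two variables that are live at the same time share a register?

b and m conflict, so at least 2 registers are needed.
Using 2 registers: a=1, l=1, n=2, d=2, b=1, m=2. Each listed conflict is separated.

2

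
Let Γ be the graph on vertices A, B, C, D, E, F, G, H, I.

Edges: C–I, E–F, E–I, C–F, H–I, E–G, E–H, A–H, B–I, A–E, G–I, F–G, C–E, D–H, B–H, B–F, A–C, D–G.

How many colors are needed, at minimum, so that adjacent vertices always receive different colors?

3

A, C, E form a triangle, so at least 3 colors are needed.
One proper 3-coloring: A=3, B=1, C=2, D=1, E=1, F=3, G=2, H=2, I=3. Each edge has distinct colors on its endpoints.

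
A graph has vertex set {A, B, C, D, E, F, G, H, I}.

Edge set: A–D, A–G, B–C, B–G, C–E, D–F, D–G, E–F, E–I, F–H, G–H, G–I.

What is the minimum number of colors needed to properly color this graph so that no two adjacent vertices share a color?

A, D, G are pairwise adjacent, so at least 3 colors are needed.
3 colors suffice: color red → {C, F, G}; color blue → {B, D, E, H}; color green → {A, I}. Every edge joins two different colors.

3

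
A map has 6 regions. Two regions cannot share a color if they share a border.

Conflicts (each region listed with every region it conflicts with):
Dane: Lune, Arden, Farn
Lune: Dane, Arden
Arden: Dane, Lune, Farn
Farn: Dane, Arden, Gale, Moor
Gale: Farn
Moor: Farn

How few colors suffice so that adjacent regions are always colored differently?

Dane, Lune, Arden pairwise conflict, so at least 3 colors are needed.
One proper 3-coloring: Dane=3, Lune=1, Arden=2, Farn=1, Gale=2, Moor=2. Each listed conflict is separated.

3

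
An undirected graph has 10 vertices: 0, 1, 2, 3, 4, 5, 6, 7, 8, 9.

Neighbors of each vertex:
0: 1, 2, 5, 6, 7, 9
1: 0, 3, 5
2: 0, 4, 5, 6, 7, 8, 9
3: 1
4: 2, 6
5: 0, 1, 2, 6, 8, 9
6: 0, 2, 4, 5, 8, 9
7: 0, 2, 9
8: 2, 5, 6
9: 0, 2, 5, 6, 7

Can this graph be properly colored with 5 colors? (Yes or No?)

The chromatic number is 5. 0, 2, 5, 6, 9 are mutually adjacent (a clique of size 5), so at least 5 colors are needed.
5 colors suffice: color a → {1, 2}; color b → {3, 6, 7}; color c → {0, 4, 8}; color d → {5}; color e → {9}.
That is already a proper 5-coloring.

Yes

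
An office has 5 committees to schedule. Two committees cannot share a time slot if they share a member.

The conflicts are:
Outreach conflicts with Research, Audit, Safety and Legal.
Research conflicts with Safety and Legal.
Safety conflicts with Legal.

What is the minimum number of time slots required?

4

Outreach, Research, Safety, Legal all conflict with each other, so at least 4 time slots are needed.
A valid assignment using 4 time slots: Outreach=1, Research=3, Audit=2, Safety=2, Legal=4. Each listed conflict is separated.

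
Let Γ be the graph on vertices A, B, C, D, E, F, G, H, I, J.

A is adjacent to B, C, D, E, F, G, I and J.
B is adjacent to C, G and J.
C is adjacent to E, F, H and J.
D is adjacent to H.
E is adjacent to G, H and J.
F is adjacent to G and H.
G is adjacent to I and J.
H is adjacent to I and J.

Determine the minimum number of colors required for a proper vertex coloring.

A, B, C, J are pairwise adjacent (a clique of size 4), so at least 4 colors are needed.
4 colors suffice: color 1 → {A, H}; color 2 → {C, D, G}; color 3 → {F, I, J}; color 4 → {B, E}. No two adjacent vertices share a color.

4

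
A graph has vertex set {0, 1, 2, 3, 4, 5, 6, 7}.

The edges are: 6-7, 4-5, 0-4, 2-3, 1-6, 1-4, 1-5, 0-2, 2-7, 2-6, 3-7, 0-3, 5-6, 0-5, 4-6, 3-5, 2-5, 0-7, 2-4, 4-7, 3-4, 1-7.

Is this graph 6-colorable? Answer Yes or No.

Yes

The chromatic number is 5. 0, 2, 3, 4, 7 are mutually adjacent (a clique of size 5), so at least 5 colors are needed.
5 colors suffice: color a → {4}; color b → {5, 7}; color c → {1, 2}; color d → {3, 6}; color e → {0}.
Since 6 ≥ 5, a proper 6-coloring certainly exists.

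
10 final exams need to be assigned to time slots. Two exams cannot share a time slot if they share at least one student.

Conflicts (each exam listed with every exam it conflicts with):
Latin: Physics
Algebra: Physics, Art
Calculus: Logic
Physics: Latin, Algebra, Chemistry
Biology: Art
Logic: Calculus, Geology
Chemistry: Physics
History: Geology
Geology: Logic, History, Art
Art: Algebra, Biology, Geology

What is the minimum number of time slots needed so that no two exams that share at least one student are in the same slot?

2

Algebra and Art conflict, so at least 2 time slots are needed.
2 time slots suffice: time slot 1 → {Physics, Logic, History, Art}; time slot 2 → {Latin, Algebra, Calculus, Biology, Chemistry, Geology}. Each listed conflict is separated.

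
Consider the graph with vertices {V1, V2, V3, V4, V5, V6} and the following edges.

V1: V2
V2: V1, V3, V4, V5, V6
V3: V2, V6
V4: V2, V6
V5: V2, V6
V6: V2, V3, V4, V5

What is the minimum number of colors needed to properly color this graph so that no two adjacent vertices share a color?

V2, V4, V6 are pairwise adjacent, so at least 3 colors are needed.
A valid assignment using 3 colors: V1=B, V2=R, V3=G, V4=G, V5=G, V6=B. Each edge has distinct colors on its endpoints.

3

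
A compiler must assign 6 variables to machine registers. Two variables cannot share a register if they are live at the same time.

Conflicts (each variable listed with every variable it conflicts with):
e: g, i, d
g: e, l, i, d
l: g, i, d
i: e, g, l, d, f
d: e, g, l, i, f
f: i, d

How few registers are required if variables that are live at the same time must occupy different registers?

4

g, l, i, d are mutually in conflict, so at least 4 registers are needed.
4 registers suffice: register 1 → {i}; register 2 → {d}; register 3 → {g, f}; register 4 → {e, l}. No two conflicting variables share a register.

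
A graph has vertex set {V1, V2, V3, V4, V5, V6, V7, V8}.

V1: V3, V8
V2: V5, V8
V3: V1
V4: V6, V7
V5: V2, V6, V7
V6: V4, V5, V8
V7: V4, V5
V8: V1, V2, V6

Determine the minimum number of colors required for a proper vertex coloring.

2

V1 and V3 are adjacent, so at least 2 colors are needed.
2 colors suffice: color red → {V3, V4, V5, V8}; color blue → {V1, V2, V6, V7}. Every edge joins two different colors.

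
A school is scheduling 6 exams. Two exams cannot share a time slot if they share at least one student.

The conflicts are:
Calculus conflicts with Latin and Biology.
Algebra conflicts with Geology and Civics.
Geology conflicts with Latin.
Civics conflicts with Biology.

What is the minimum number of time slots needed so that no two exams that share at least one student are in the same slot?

2

Calculus and Latin conflict, so at least 2 time slots are needed.
2 time slots suffice: time slot 1 → {Calculus, Geology, Civics}; time slot 2 → {Algebra, Latin, Biology}. No two conflicting exams share a time slot.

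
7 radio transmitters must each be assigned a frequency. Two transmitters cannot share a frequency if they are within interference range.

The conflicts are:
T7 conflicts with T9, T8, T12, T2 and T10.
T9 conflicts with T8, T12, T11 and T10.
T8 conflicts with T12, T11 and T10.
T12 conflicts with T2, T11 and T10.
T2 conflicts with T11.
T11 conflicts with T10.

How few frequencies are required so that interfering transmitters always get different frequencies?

T7, T9, T8, T12, T10 pairwise conflict, so at least 5 frequencies are needed.
5 frequencies suffice: frequency 1 → {T12}; frequency 2 → {T7, T11}; frequency 3 → {T8, T2}; frequency 4 → {T9}; frequency 5 → {T10}. Each listed conflict is separated.

5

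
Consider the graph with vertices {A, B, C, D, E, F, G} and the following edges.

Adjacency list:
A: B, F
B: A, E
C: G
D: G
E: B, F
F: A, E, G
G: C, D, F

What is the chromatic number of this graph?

A and F are adjacent, so at least 2 colors are needed.
A valid assignment using 2 colors: A=1, B=2, C=2, D=2, E=1, F=2, G=1. Each edge has distinct colors on its endpoints.

2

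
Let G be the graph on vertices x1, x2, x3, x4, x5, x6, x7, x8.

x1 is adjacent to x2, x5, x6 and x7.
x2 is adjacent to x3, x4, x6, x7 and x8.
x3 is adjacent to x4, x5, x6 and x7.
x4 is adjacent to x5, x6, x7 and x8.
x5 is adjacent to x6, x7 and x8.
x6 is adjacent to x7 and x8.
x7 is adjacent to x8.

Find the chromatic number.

5

x4, x5, x6, x7, x8 form a clique, so at least 5 colors are needed.
5 colors suffice: color 1 → {x7}; color 2 → {x6}; color 3 → {x2, x5}; color 4 → {x1, x4}; color 5 → {x3, x8}. No two adjacent vertices share a color.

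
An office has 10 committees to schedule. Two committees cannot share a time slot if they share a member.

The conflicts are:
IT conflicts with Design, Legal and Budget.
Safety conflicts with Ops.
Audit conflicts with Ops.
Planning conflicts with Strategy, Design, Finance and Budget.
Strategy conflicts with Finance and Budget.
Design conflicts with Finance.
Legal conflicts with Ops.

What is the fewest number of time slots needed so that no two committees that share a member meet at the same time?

Planning, Strategy, Budget are mutually in conflict, so at least 3 time slots are needed.
3 time slots suffice: IT=1, Safety=2, Audit=2, Planning=1, Strategy=2, Design=2, Finance=3, Legal=2, Ops=1, Budget=3. Every pair that conflicts lands in different time slots.

3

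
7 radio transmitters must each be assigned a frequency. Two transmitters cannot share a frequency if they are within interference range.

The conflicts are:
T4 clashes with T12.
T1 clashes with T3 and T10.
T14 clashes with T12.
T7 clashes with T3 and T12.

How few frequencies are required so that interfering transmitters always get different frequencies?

T1 and T10 conflict, so at least 2 frequencies are needed.
2 frequencies suffice: frequency 1 → {T3, T10, T12}; frequency 2 → {T4, T1, T14, T7}. Each listed conflict is separated.

2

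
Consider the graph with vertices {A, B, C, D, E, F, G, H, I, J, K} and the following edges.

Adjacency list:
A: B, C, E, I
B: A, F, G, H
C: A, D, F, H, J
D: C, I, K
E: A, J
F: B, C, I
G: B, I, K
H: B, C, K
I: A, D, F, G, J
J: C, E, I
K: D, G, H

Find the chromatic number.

H and K are adjacent, so at least 2 colors are needed.
2 colors suffice: color 1 → {B, C, E, I, K}; color 2 → {A, D, F, G, H, J}. No two adjacent vertices share a color.

2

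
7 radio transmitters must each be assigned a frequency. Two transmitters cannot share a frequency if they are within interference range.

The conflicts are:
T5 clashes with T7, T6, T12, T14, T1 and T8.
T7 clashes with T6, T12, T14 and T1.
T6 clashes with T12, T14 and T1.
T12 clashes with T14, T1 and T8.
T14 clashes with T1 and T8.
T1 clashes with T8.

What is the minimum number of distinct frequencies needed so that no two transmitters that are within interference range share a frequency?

6

T5, T7, T6, T12, T14, T1 all conflict with each other, so at least 6 frequencies are needed.
6 frequencies suffice: T5=1, T7=6, T6=5, T12=2, T14=4, T1=3, T8=5. No two conflicting transmitters share a frequency.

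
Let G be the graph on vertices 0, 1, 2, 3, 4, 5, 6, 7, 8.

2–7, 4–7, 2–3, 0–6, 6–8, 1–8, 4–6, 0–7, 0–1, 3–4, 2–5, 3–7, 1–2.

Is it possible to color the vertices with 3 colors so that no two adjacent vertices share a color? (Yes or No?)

Yes

The chromatic number is 3. 3, 4, 7 form a triangle, so at least 3 colors are needed.
3 colors suffice: 0=blue, 1=red, 2=blue, 3=green, 4=blue, 5=red, 6=red, 7=red, 8=blue.
That is already a proper 3-coloring.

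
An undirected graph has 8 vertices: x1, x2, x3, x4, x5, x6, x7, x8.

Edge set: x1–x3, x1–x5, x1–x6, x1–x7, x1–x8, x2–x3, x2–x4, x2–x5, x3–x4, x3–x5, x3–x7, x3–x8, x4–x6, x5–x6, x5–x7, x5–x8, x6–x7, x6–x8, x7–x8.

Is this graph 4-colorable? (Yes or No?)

No

x1, x5, x6, x7, x8 are mutually adjacent (a clique of size 5), so at least 5 colors are needed.
So 4 colors are not enough.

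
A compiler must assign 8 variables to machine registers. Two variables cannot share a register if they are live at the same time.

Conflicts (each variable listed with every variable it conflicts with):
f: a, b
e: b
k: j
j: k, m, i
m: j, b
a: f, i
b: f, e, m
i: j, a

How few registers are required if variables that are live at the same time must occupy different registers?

k and j conflict, so at least 2 registers are needed.
2 registers suffice: register 1 → {j, a, b}; register 2 → {f, e, k, m, i}. Every pair that conflicts lands in different registers.

2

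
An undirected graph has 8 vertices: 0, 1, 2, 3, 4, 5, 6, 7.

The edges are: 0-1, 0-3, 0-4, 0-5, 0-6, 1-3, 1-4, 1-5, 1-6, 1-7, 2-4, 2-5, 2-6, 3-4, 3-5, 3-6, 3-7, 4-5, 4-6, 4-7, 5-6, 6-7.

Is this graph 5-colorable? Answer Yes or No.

No

0, 1, 3, 4, 5, 6 are pairwise adjacent (a clique of size 6), so at least 6 colors are needed.
So 5 colors are not enough.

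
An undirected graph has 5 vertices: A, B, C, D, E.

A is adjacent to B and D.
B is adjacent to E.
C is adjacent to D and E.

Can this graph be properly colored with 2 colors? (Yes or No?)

The cycle D-C-E-B-A-D has odd length 5, so it cannot be 2-colored; at least 3 colors are needed.
So 2 colors are not enough.

No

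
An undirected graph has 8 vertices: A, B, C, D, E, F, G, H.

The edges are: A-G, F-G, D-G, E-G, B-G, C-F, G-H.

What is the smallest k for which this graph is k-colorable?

2

E and G are adjacent, so at least 2 colors are needed.
A valid assignment using 2 colors: A=2, B=2, C=1, D=2, E=2, F=2, G=1, H=2. Each edge has distinct colors on its endpoints.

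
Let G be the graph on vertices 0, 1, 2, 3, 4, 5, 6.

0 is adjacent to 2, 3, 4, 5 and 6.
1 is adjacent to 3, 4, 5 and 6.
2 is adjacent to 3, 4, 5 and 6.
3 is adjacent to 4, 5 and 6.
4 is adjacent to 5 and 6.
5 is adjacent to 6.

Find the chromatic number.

6

0, 2, 3, 4, 5, 6 are pairwise adjacent (a clique of size 6), so at least 6 colors are needed.
6 colors suffice: color red → {5}; color blue → {4}; color green → {3}; color yellow → {6}; color purple → {0, 1}; color orange → {2}. No two adjacent vertices share a color.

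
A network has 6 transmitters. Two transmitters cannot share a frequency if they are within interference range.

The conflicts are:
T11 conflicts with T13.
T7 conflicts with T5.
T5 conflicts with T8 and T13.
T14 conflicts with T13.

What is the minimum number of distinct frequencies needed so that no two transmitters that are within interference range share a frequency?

2

T7 and T5 conflict, so at least 2 frequencies are needed.
A valid assignment using 2 frequencies: T11=1, T7=2, T5=1, T8=2, T14=1, T13=2. No two conflicting transmitters share a frequency.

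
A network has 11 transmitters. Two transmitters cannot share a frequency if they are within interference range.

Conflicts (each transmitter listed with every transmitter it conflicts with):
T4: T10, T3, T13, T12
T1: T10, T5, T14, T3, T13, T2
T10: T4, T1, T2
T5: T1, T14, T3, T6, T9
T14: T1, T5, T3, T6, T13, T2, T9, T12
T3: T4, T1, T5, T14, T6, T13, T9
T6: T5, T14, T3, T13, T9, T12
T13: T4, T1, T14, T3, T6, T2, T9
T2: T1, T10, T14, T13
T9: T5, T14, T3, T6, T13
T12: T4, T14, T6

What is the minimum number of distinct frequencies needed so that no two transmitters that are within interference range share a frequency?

T5, T14, T3, T6, T9 pairwise conflict, so at least 5 frequencies are needed.
A valid assignment using 5 frequencies: T4=1, T1=4, T10=3, T5=3, T14=1, T3=2, T6=4, T13=3, T2=2, T9=5, T12=2. Every pair that conflicts lands in different frequencies.

5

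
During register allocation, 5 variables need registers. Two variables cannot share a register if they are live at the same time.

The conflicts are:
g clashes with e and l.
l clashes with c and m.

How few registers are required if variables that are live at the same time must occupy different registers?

g and e conflict, so at least 2 registers are needed.
Using 2 registers: g=2, e=1, l=1, c=2, m=2. Every pair that conflicts lands in different registers.

2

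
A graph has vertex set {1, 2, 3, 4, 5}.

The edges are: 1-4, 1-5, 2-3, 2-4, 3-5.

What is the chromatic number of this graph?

3

The cycle 1-5-3-2-4-1 has odd length 5, so it cannot be 2-colored; at least 3 colors are needed.
One proper 3-coloring: 1=a, 2=b, 3=a, 4=c, 5=b. Each edge has distinct colors on its endpoints.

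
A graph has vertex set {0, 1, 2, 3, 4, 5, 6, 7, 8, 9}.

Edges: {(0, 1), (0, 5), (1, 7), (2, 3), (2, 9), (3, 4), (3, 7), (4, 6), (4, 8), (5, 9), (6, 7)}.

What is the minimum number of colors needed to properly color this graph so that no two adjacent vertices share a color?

3

The cycle 1-0-5-9-2-3-7-1 has odd length 7, so it cannot be 2-colored; at least 3 colors are needed.
3 colors suffice: color a → {0, 4, 7, 9}; color b → {1, 3, 5, 6, 8}; color c → {2}. Every edge joins two different colors.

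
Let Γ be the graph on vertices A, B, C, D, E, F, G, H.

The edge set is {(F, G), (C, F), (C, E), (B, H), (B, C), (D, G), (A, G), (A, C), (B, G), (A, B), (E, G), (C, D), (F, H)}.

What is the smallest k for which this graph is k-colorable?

A, B, C are pairwise adjacent, so at least 3 colors are needed.
One proper 3-coloring: A=3, B=2, C=1, D=2, E=2, F=2, G=1, H=1. Each edge has distinct colors on its endpoints.

3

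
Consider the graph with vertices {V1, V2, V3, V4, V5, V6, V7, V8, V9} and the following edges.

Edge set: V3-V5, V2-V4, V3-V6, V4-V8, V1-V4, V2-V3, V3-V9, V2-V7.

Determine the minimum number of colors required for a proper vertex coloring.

2

V4 and V8 are adjacent, so at least 2 colors are needed.
2 colors suffice: color 1 → {V3, V4, V7}; color 2 → {V1, V2, V5, V6, V8, V9}. Every edge joins two different colors.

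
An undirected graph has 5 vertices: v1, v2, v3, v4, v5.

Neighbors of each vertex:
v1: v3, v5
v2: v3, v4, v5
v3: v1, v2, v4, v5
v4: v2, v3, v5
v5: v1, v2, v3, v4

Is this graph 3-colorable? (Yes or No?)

v2, v3, v4, v5 are pairwise adjacent (a clique of size 4), so at least 4 colors are needed.
So 3 colors are not enough.

No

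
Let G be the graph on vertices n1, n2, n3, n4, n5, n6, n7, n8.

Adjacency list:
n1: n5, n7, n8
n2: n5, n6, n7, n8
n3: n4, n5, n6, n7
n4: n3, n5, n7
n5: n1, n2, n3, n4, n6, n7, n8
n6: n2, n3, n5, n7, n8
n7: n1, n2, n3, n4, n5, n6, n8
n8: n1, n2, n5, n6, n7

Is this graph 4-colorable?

No

n2, n5, n6, n7, n8 are mutually adjacent (a clique of size 5), so at least 5 colors are needed.
So 4 colors are not enough.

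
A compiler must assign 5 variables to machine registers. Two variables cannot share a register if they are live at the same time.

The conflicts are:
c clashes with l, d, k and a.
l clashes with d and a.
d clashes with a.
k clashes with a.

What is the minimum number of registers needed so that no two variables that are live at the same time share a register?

c, l, d, a pairwise conflict, so at least 4 registers are needed.
4 registers suffice: register 1 → {c}; register 2 → {a}; register 3 → {l, k}; register 4 → {d}. Each listed conflict is separated.

4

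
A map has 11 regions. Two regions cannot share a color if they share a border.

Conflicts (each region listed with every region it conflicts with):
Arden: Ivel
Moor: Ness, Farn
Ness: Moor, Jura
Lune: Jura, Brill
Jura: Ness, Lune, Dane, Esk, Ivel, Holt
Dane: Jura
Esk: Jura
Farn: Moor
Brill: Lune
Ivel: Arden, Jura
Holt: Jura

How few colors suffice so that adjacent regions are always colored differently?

2

Jura and Holt conflict, so at least 2 colors are needed.
2 colors suffice: color 1 → {Arden, Moor, Jura, Brill}; color 2 → {Ness, Lune, Dane, Esk, Farn, Ivel, Holt}. Each listed conflict is separated.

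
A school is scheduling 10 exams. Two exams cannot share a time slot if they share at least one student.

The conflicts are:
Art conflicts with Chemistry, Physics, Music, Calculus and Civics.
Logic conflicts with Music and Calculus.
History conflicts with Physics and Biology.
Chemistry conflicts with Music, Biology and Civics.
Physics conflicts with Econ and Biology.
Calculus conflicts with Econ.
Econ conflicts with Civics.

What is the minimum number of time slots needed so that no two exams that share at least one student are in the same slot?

History, Physics, Biology all conflict with each other, so at least 3 time slots are needed.
A valid assignment using 3 time slots: Art=1, Logic=1, History=3, Chemistry=2, Physics=2, Music=3, Calculus=2, Econ=1, Biology=1, Civics=3. Every pair that conflicts lands in different time slots.

3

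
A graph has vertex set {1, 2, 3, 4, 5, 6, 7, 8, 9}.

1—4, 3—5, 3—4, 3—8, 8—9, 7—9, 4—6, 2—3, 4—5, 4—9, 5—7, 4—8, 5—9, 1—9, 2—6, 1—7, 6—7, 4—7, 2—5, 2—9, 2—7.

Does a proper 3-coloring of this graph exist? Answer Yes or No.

2, 5, 7, 9 form a clique, so at least 4 colors are needed.
So 3 colors are not enough.

No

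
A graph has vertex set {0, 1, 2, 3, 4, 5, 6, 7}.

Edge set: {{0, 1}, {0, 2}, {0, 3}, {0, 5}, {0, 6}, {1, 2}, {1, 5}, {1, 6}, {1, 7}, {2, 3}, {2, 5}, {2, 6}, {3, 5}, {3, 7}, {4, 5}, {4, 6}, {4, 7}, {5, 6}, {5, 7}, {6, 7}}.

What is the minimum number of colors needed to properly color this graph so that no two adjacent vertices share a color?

5

0, 1, 2, 5, 6 form a clique, so at least 5 colors are needed.
5 colors suffice: color a → {5}; color b → {3, 6}; color c → {2, 7}; color d → {0, 4}; color e → {1}. Every edge joins two different colors.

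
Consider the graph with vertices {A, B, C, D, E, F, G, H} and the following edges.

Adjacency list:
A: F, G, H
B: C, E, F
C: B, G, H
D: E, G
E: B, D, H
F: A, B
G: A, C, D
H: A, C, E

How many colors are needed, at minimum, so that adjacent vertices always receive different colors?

3

The cycle C-B-F-A-H-C has odd length 5, so it cannot be 2-colored; at least 3 colors are needed.
A valid assignment using 3 colors: A=1, B=2, C=1, D=3, E=1, F=3, G=2, H=2. Every edge joins two different colors.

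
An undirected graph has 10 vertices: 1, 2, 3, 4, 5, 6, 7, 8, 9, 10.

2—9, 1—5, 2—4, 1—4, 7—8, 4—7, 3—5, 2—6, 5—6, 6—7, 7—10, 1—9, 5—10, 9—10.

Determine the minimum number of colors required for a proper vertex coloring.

The cycle 7-6-5-1-4-7 has odd length 5, so it cannot be 2-colored; at least 3 colors are needed.
One proper 3-coloring: 1=green, 2=red, 3=blue, 4=blue, 5=red, 6=blue, 7=red, 8=blue, 9=blue, 10=green. Every edge joins two different colors.

3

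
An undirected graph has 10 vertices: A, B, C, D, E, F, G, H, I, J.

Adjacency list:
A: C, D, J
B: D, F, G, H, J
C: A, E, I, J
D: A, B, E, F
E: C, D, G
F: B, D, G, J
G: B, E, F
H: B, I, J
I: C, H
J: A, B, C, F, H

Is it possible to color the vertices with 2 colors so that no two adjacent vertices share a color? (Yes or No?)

No

B, H, J are mutually adjacent, so at least 3 colors are needed.
So 2 colors are not enough.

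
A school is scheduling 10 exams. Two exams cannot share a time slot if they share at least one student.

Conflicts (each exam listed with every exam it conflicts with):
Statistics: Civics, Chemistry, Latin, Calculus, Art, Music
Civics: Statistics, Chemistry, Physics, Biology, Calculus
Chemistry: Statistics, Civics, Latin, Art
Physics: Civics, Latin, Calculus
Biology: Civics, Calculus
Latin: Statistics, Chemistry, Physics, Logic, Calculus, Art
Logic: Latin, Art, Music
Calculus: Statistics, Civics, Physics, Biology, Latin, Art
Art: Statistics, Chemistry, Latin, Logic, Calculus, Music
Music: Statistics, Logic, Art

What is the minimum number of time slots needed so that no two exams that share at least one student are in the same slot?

Statistics, Chemistry, Latin, Art pairwise conflict, so at least 4 time slots are needed.
4 time slots suffice: time slot 1 → {Civics, Art}; time slot 2 → {Statistics, Physics, Biology, Logic}; time slot 3 → {Chemistry, Calculus, Music}; time slot 4 → {Latin}. No two conflicting exams share a time slot.

4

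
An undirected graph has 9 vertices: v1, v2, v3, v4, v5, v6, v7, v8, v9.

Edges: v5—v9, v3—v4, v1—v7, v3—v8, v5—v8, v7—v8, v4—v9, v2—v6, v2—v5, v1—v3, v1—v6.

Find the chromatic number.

The cycle v3-v8-v5-v9-v4-v3 has odd length 5, so it cannot be 2-colored; at least 3 colors are needed.
3 colors suffice: color R → {v1, v4, v5}; color B → {v2, v3, v7, v9}; color G → {v6, v8}. Every edge joins two different colors.

3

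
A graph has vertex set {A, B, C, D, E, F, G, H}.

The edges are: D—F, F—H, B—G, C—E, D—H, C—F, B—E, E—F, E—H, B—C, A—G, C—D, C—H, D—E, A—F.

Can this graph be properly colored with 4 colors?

No

C, D, E, F, H are pairwise adjacent (a clique of size 5), so at least 5 colors are needed.
So 4 colors are not enough.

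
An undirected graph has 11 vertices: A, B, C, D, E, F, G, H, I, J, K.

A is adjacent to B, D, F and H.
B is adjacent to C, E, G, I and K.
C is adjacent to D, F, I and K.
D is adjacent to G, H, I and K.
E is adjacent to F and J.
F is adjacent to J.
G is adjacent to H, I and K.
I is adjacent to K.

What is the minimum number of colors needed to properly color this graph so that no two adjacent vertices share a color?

4

B, G, I, K are mutually adjacent (a clique of size 4), so at least 4 colors are needed.
4 colors suffice: color 1 → {B, D, F}; color 2 → {A, C, E, G}; color 3 → {H, I, J}; color 4 → {K}. Each edge has distinct colors on its endpoints.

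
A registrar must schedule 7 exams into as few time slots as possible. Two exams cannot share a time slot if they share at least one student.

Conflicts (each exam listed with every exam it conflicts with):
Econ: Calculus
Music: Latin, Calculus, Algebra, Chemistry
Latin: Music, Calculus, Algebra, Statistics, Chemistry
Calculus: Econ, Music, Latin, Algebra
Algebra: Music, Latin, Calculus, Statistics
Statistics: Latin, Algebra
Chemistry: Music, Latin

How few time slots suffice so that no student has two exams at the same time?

Music, Latin, Calculus, Algebra pairwise conflict, so at least 4 time slots are needed.
4 time slots suffice: Econ=1, Music=2, Latin=1, Calculus=4, Algebra=3, Statistics=2, Chemistry=3. Every pair that conflicts lands in different time slots.

4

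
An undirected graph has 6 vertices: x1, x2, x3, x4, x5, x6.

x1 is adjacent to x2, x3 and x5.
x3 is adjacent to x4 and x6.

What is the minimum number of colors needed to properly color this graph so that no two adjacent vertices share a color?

x1 and x2 are adjacent, so at least 2 colors are needed.
A valid assignment using 2 colors: x1=R, x2=B, x3=B, x4=R, x5=B, x6=R. No two adjacent vertices share a color.

2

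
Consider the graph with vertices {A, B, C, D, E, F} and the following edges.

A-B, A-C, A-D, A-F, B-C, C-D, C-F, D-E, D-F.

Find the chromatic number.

A, C, D, F are pairwise adjacent (a clique of size 4), so at least 4 colors are needed.
4 colors suffice: color 1 → {B, D}; color 2 → {C, E}; color 3 → {A}; color 4 → {F}. Every edge joins two different colors.

4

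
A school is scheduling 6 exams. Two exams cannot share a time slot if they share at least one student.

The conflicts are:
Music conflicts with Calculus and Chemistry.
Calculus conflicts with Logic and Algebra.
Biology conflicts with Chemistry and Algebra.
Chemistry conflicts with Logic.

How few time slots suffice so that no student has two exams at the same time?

3

The cycle Music-Calculus-Algebra-Biology-Chemistry-Music has odd length 5, so it cannot be 2-colored; at least 3 time slots are needed.
A valid assignment using 3 time slots: Music=2, Calculus=1, Biology=3, Chemistry=1, Logic=2, Algebra=2. No two conflicting exams share a time slot.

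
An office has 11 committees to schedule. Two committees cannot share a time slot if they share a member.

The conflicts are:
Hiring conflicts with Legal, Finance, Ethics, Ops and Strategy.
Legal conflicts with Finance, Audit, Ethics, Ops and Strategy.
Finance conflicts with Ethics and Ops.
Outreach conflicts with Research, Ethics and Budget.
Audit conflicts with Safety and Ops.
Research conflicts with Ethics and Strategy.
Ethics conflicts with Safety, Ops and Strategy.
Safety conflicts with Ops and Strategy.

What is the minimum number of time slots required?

Hiring, Legal, Finance, Ethics, Ops pairwise conflict, so at least 5 time slots are needed.
Using 5 time slots: Hiring=4, Legal=3, Finance=5, Outreach=2, Audit=1, Research=3, Ethics=1, Safety=3, Ops=2, Budget=1, Strategy=2. Every pair that conflicts lands in different time slots.

5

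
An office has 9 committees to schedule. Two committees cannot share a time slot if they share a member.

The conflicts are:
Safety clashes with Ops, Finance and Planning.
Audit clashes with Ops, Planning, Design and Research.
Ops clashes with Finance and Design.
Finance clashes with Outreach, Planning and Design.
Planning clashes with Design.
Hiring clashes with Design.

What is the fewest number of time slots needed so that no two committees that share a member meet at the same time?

3

Safety, Finance, Planning all conflict with each other, so at least 3 time slots are needed.
Using 3 time slots: Safety=2, Audit=1, Ops=3, Finance=1, Outreach=2, Planning=3, Hiring=1, Design=2, Research=2. No two conflicting committees share a time slot.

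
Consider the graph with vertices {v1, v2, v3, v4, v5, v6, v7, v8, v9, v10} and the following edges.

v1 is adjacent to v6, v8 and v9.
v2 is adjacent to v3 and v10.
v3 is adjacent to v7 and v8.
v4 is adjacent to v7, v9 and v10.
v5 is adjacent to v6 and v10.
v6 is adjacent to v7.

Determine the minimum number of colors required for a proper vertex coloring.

The cycle v2-v10-v4-v7-v3-v2 has odd length 5, so it cannot be 2-colored; at least 3 colors are needed.
3 colors suffice: color red → {v1, v3, v4, v5}; color blue → {v7, v8, v9, v10}; color green → {v2, v6}. Each edge has distinct colors on its endpoints.

3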